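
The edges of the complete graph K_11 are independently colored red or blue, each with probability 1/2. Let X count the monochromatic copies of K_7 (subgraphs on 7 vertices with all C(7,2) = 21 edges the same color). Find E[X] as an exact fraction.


Let X = Σ_S X_S over the C(11, 7) = 330 subsets S of size 7, where X_S = 1 if the K_7 on S is monochromatic.
For a fixed S, the K_7 on S has C(7, 2) = 21 edges. P[all 21 edges red] = (1/2)^21, and likewise for blue, so P[monochromatic] = 2·(1/2)^21 = 2^{1 − 21} = 1/1048576.
By linearity: E[X] = C(11, 7) · 2^{1 − 21} = 330 · 1/1048576 = 165/524288.
Numerically: E[X] ≈ 0.000.

E[X] = C(11,7)·2^(1−C(7,2)) = 165/524288 ≈ 0.000.


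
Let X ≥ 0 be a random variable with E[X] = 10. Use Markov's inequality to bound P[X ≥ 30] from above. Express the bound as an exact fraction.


μ = E[X] = 10, a = 30.
Markov: P[X ≥ 30] ≤ μ/a = (10)/30 = 1/3.
Numerically: ≈ 0.33333.
(Since a = 30 > μ = 10.00000, the bound 1/3 is < 1 and informative.)

P[X ≥ 30] ≤ 1/3 ≈ 0.33333.


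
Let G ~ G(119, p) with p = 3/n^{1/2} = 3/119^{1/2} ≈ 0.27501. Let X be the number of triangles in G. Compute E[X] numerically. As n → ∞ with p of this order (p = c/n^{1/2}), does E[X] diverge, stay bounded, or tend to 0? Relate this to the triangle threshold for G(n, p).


Number of potential triangles: C(119, 3) = 273819.
Each occurs with probability p³ ≈ (0.27501)³ ≈ 2.07990415e-02.
By linearity: E[X] = C(119, 3)·p³ ≈ 273819 · 2.07990415e-02 ≈ 5695.172752.
Since α = 1/2 < 1, p = c/n^{1/2} ≫ 1/n is above the triangle threshold p ~ 1/n. Asymptotically E[X] ~ (c³/6)·n^{3(1−α)} = (3³/6)·n^{1.5} → ∞; triangles are abundant w.h.p.

E[X] ≈ 5695.172752; in regime p = Θ(1/n^{1/2}) E[X] diverges (above the triangle threshold p ~ 1/n).


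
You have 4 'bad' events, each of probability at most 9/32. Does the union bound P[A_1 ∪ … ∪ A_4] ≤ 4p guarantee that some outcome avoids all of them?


Union bound: P[∪_{i=1}^{4} A_i] ≤ Σ_i P[A_i] ≤ 4·p = 4·(9/32) = 9/8.
Numerically: 9/8 ≈ 1.1250.
Is 9/8 < 1? NO.
Since the bound 9/8 is ≥ 1, the union bound is uninformative here; it does NOT by itself certify existence.

4·p = 9/8 ≈ 1.1250; existence NOT certified by the union bound.


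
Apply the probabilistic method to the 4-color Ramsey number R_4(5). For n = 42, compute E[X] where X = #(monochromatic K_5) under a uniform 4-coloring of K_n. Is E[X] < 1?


E[X] = C(42, 5) · 4^{1 − 10} = 850668 · 4^{−9} = 850668/262144.
As a reduced fraction: E[X] = 212667/65536 ≈ 3.2450409.
Is E[X] < 1? NO.
Since E[X] ≥ 1, the first-moment bound is inconclusive at n = 42; it does NOT by itself certify R_4(5) > 42.

E[X] = 212667/65536 ≈ 3.2450409; E[X] ≥ 1; first-moment method inconclusive here.


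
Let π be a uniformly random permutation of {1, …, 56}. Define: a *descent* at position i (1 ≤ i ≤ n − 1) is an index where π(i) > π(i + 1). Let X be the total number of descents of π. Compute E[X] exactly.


Write X = Σ X_I over i = 1, …, 55, with X_I the indicator of one descent.
There are 55 indicators.
For each fixed i, the pair (π(i), π(i+1)) is a uniformly random ordered pair of distinct values from {1, …, 56}; by symmetry P[π(i) > π(i+1)] = 1/2.
By linearity: E[X] = 55 · (1/2) = (56 − 1) · (1/2) = 55/2 ≈ 27.500000.

E[X] = 55/2 = 27.500000.


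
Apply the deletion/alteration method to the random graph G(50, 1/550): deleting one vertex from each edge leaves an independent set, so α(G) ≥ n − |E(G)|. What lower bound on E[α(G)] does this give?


E[|E(G)|] = C(50, 2)·p = 1225 · (1/550) = 49/22.
E[α(G)] ≥ n − E[|E(G)|] = 50 − 49/22 = 1051/22.
Numerically: ≈ 47.77273.
(This is only a lower bound; the true E[α(G)] may be larger.)

E[α(G)] ≥ 1051/22 ≈ 47.77273.


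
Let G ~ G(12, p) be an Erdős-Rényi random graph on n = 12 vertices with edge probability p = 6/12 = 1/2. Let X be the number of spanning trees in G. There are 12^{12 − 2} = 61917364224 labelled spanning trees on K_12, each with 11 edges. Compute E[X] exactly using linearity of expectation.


K_12 has 12^{12 − 2} = 61917364224 labelled spanning trees.
For each such spanning tree H, let X_H = 1 if all 11 edges of H are present in G. Then P[X_H = 1] = p^{11} = (1/2)^{11} = 1/2048.
By linearity: E[X] = Σ_H E[X_H] = 61917364224 · p^{11} = 61917364224 · 1/2048 = 30233088.
Numerically: E[X] ≈ 3.023e+07.

E[X] = 61917364224 · (1/2)^{11} = 30233088 ≈ 3.023e+07.


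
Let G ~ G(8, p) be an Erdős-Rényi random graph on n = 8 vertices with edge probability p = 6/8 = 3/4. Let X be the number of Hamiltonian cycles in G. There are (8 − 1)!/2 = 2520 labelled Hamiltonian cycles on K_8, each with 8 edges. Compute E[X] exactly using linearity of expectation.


K_8 has (8 − 1)!/2 = 2520 labelled Hamiltonian cycles.
For each such Hamiltonian cycle H, let X_H = 1 if all 8 edges of H are present in G. Then P[X_H = 1] = p^{8} = (3/4)^{8} = 6561/65536.
By linearity: E[X] = Σ_H E[X_H] = 2520 · p^{8} = 2520 · 6561/65536 = 2066715/8192.
Numerically: E[X] ≈ 252.3.

E[X] = 2520 · (3/4)^{8} = 2066715/8192 ≈ 252.3.


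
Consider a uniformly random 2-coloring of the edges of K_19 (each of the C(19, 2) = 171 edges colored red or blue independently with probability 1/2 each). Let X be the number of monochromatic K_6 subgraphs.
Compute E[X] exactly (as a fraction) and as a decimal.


Let X = Σ_S X_S over the C(19, 6) = 27132 subsets S of size 6, where X_S = 1 if the K_6 on S is monochromatic.
For a fixed S, the K_6 on S has C(6, 2) = 15 edges. P[all 15 edges red] = (1/2)^15, and likewise for blue, so P[monochromatic] = 2·(1/2)^15 = 2^{1 − 15} = 1/16384.
Summing: E[X] = C(19, 6) · 2^{1 − 15} = 27132 · 1/16384 = 6783/4096.
Numerically: E[X] ≈ 1.656006.

E[X] = C(19,6)·2^(1−C(6,2)) = 6783/4096 ≈ 1.656006.


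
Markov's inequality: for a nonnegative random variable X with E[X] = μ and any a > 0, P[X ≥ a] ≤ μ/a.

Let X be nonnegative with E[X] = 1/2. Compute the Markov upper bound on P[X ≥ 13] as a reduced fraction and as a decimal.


μ = E[X] = 1/2, a = 13.
Markov: P[X ≥ 13] ≤ μ/a = (1/2)/13 = 1/26.
Numerically: ≈ 0.038.
(Since a = 13 > μ = 0.500, the bound 1/26 is < 1 and informative.)

P[X ≥ 13] ≤ 1/26 ≈ 0.038.


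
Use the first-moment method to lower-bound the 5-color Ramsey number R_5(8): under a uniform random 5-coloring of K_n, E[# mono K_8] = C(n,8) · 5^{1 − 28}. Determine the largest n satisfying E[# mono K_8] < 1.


We need C(n, 8) · 5^{1 − 28} < 1, i.e. C(n, 8) < 5^{28 − 1} = 7450580596923828125.
Check values of n near the boundary:
  n = 858: C(858, 8) = 7049584530256467771; 7049584530256467771 < 7450580596923828125? YES
  n = 859: C(859, 8) = 7115855595170747139; 7115855595170747139 < 7450580596923828125? YES
  n = 860: C(860, 8) = 7182671140665308145; 7182671140665308145 < 7450580596923828125? YES
  n = 861: C(861, 8) = 7250034996615275865; 7250034996615275865 < 7450580596923828125? YES
  n = 862: C(862, 8) = 7317951015318931845; 7317951015318931845 < 7450580596923828125? YES
  n = 863: C(863, 8) = 7386423071602617757; 7386423071602617757 < 7450580596923828125? YES
  n = 864: C(864, 8) = 7455455062926006708; 7455455062926006708 < 7450580596923828125? NO
  n = 865: C(865, 8) = 7525050909487743060; 7525050909487743060 < 7450580596923828125? NO
The largest n with C(n, 8) < 7450580596923828125 is n = 863 (where E[X] = 7386423071602617757/7450580596923828125 ≈ 0.991389). Hence R_5(8) > 863, i.e. R_5(8) ≥ 864.

Largest n = 863; hence R_5(8) > 863.


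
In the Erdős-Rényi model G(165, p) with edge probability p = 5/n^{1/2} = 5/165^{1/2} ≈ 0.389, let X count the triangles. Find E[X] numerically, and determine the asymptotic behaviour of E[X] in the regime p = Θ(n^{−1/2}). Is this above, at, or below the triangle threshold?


Number of potential triangles: C(165, 3) = 735130.
Each occurs with probability p³ ≈ (0.389)³ ≈ 5.89772e-02.
By linearity: E[X] = C(165, 3)·p³ ≈ 735130 · 5.89772e-02 ≈ 43355.904.
Since α = 1/2 < 1, p = c/n^{1/2} ≫ 1/n is above the triangle threshold p ~ 1/n. Asymptotically E[X] ~ (c³/6)·n^{3(1−α)} = (5³/6)·n^{1.5} → ∞; triangles are abundant w.h.p.

E[X] ≈ 43355.904; in regime p = Θ(1/n^{1/2}) E[X] diverges (above the triangle threshold p ~ 1/n).


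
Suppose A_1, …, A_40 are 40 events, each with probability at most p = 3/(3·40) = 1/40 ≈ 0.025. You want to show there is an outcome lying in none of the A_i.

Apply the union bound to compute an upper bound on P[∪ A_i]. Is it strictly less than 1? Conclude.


Union bound: P[∪_{i=1}^{40} A_i] ≤ Σ_i P[A_i] ≤ 40·p = 40·(1/40) = 1.
Numerically: 1 ≈ 1.000.
Is 1 < 1? NO.
Since the bound 1 is ≥ 1, the union bound is uninformative here; it does NOT by itself certify existence.

40·p = 1 ≈ 1.000; existence NOT certified by the union bound.


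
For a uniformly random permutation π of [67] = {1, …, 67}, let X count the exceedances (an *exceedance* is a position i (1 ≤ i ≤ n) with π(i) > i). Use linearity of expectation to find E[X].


Write X = Σ_{i=1}^{67} X_i, where X_i = 1_{π(i) > i}.
For each fixed i, π(i) is uniform over {1, …, 67} (marginal of a uniform permutation), so P[π(i) > i] = (n − i)/n. Summing: Σ_{i=1}^{67} (n − i)/n = (0 + 1 + … + 66)/67 = 67(67 − 1)/(2·67) = (67 − 1)/2.
Hence E[X] = Σ_{i=1}^{67} (67 − i)/67 = 33 ≈ 33.000.

E[X] = 33 = 33.000.


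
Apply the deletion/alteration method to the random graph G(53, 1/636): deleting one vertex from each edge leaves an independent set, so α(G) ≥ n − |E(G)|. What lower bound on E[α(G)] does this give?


E[|E(G)|] = C(53, 2)·p = 1378 · (1/636) = 13/6.
E[α(G)] ≥ n − E[|E(G)|] = 53 − 13/6 = 305/6.
Numerically: ≈ 50.8333.
(This is only a lower bound; the true E[α(G)] may be larger.)

E[α(G)] ≥ 305/6 ≈ 50.8333.


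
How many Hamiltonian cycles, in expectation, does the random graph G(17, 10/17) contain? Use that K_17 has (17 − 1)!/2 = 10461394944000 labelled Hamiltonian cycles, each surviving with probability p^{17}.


K_17 has (17 − 1)!/2 = 10461394944000 labelled Hamiltonian cycles.
For each such Hamiltonian cycle H, let X_H = 1 if all 17 edges of H are present in G. Then P[X_H = 1] = p^{17} = (10/17)^{17} = 100000000000000000/827240261886336764177.
By linearity: E[X] = Σ_H E[X_H] = 10461394944000 · p^{17} = 10461394944000 · 100000000000000000/827240261886336764177 = 1046139494400000000000000000000/827240261886336764177.
Numerically: E[X] ≈ 1.26e+09.

E[X] = 10461394944000 · (10/17)^{17} = 1046139494400000000000000000000/827240261886336764177 ≈ 1.26e+09.


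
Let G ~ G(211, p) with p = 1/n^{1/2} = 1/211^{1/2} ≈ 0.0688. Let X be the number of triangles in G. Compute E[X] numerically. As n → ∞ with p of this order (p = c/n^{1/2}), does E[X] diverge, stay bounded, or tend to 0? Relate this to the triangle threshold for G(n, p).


Number of potential triangles: C(211, 3) = 1543465.
Each occurs with probability p³ ≈ (0.0688)³ ≈ 3.26269e-04.
By linearity: E[X] = C(211, 3)·p³ ≈ 1543465 · 3.26269e-04 ≈ 503.585.
Since α = 1/2 < 1, p = c/n^{1/2} ≫ 1/n is above the triangle threshold p ~ 1/n. Asymptotically E[X] ~ (c³/6)·n^{3(1−α)} = (1³/6)·n^{1.5} → ∞; triangles are abundant w.h.p.

E[X] ≈ 503.585; in regime p = Θ(1/n^{1/2}) E[X] diverges (above the triangle threshold p ~ 1/n).


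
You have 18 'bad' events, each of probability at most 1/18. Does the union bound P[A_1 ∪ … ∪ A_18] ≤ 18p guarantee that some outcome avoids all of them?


Union bound: P[∪_{i=1}^{18} A_i] ≤ Σ_i P[A_i] ≤ 18·p = 18·(1/18) = 1.
Numerically: 1 ≈ 1.000.
Is 1 < 1? NO.
Since the bound 1 is ≥ 1, the union bound is uninformative here; it does NOT by itself certify existence.

18·p = 1 ≈ 1.000; existence NOT certified by the union bound.


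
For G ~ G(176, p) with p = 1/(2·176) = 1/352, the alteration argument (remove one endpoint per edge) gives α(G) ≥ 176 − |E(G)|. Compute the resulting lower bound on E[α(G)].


E[|E(G)|] = C(176, 2)·p = 15400 · (1/352) = 175/4.
E[α(G)] ≥ n − E[|E(G)|] = 176 − 175/4 = 529/4.
Numerically: ≈ 132.25000.
(This is only a lower bound; the true E[α(G)] may be larger.)

E[α(G)] ≥ 529/4 ≈ 132.25000.


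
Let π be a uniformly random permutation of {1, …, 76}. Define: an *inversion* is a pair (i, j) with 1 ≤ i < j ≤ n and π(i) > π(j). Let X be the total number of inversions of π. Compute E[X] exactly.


Write X = Σ X_I over the C(76, 2) = 2850 pairs i < j, with X_I the indicator of one inversion.
There are 2850 indicators.
For each fixed pair i < j, the values π(i) and π(j) are two distinct elements of {1, …, 76} in uniformly random order; by symmetry P[π(i) > π(j)] = 1/2.
By linearity: E[X] = 2850 · (1/2) = C(76, 2) · (1/2) = 2850/2 = 1425 ≈ 1425.00000.

E[X] = 1425 = 1425.00000.


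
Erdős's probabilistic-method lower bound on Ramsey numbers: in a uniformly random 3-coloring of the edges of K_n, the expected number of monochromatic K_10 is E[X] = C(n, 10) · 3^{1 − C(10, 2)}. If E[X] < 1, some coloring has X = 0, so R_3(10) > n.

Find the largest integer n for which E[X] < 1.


We need C(n, 10) · 3^{1 − 45} < 1, i.e. C(n, 10) < 3^{45 − 1} = 984770902183611232881.
Check values of n near the boundary:
  n = 570: C(570, 10) = 921524823451961408691; 921524823451961408691 < 984770902183611232881? YES
  n = 571: C(571, 10) = 937951290893172842001; 937951290893172842001 < 984770902183611232881? YES
  n = 572: C(572, 10) = 954640815642161682606; 954640815642161682606 < 984770902183611232881? YES
  n = 573: C(573, 10) = 971597135635805762226; 971597135635805762226 < 984770902183611232881? YES
  n = 574: C(574, 10) = 988824035203816502691; 988824035203816502691 < 984770902183611232881? NO
  n = 575: C(575, 10) = 1006325345561406175305; 1006325345561406175305 < 984770902183611232881? NO
The largest n with C(n, 10) < 984770902183611232881 is n = 573 (where E[X] = 35985079097622435638/36472996377170786403 ≈ 0.986623). Hence R_3(10) > 573, i.e. R_3(10) ≥ 574.

Largest n = 573; hence R_3(10) > 573.


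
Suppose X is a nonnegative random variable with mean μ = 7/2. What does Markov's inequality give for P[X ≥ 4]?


μ = E[X] = 7/2, a = 4.
Markov: P[X ≥ 4] ≤ μ/a = (7/2)/4 = 7/8.
Numerically: ≈ 0.875.
(Since a = 4 > μ = 3.500, the bound 7/8 is < 1 and informative.)

P[X ≥ 4] ≤ 7/8 ≈ 0.875.


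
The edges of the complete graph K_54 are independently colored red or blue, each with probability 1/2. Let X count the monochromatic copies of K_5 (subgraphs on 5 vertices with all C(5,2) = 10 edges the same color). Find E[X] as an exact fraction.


Let X = Σ_S X_S over the C(54, 5) = 3162510 subsets S of size 5, where X_S = 1 if the K_5 on S is monochromatic.
For a fixed S, the K_5 on S has C(5, 2) = 10 edges. P[all 10 edges red] = (1/2)^10, and likewise for blue, so P[monochromatic] = 2·(1/2)^10 = 2^{1 − 10} = 1/512.
By linearity: E[X] = C(54, 5) · 2^{1 − 10} = 3162510 · 1/512 = 1581255/256.
Numerically: E[X] ≈ 6176.777.

E[X] = C(54,5)·2^(1−C(5,2)) = 1581255/256 ≈ 6176.777.


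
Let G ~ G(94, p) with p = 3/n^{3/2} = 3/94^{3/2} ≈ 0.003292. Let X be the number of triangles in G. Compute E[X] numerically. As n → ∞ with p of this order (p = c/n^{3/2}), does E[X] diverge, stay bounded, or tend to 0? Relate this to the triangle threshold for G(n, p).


Number of potential triangles: C(94, 3) = 134044.
Each occurs with probability p³ ≈ (0.003292)³ ≈ 3.566879e-08.
By linearity: E[X] = C(94, 3)·p³ ≈ 134044 · 3.566879e-08 ≈ 0.0048.
Since α = 3/2 > 1, p = c/n^{3/2} = o(1/n) is below the triangle threshold p ~ 1/n. Asymptotically E[X] ~ (c³/6)·n^{3(1−α)} = (3³/6)·n^{-1.5} → 0, so by Markov's inequality G has no triangles w.h.p.

E[X] ≈ 0.0048; in regime p = Θ(1/n^{3/2}) E[X] tends to 0 (below the triangle threshold p ~ 1/n).


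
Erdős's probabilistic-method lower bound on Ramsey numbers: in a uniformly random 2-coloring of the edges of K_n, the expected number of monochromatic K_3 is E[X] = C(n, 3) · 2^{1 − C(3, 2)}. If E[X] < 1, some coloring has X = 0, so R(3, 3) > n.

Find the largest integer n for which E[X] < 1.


We need C(n, 3) · 2^{1 − 3} < 1, i.e. C(n, 3) < 2^{3 − 1} = 4.
Check values of n near the boundary:
  n = 3: C(3, 3) = 1; 1 < 4? YES
  n = 4: C(4, 3) = 4; 4 < 4? NO
The largest n with C(n, 3) < 4 is n = 3 (where E[X] = 1/4 ≈ 0.2500). Hence R(3, 3) > 3, i.e. R(3, 3) ≥ 4.

Largest n = 3; hence R(3, 3) > 3.


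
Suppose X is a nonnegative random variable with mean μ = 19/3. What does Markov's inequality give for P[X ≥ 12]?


μ = E[X] = 19/3, a = 12.
Markov: P[X ≥ 12] ≤ μ/a = (19/3)/12 = 19/36.
Numerically: ≈ 0.528.
(Since a = 12 > μ = 6.333, the bound 19/36 is < 1 and informative.)

P[X ≥ 12] ≤ 19/36 ≈ 0.528.


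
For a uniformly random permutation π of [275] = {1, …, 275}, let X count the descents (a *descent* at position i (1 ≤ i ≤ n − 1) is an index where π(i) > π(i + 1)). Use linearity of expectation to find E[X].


Write X = Σ X_I over i = 1, …, 274, with X_I the indicator of one descent.
There are 274 indicators.
For each fixed i, the pair (π(i), π(i+1)) is a uniformly random ordered pair of distinct values from {1, …, 275}; by symmetry P[π(i) > π(i+1)] = 1/2.
By linearity: E[X] = 274 · (1/2) = (275 − 1) · (1/2) = 137 ≈ 137.000000.

E[X] = 137 = 137.000000.


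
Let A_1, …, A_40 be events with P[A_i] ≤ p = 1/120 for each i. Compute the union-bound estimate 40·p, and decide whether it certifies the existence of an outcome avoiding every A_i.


Union bound: P[∪_{i=1}^{40} A_i] ≤ Σ_i P[A_i] ≤ 40·p = 40·(1/120) = 1/3.
Numerically: 1/3 ≈ 0.33333.
Is 1/3 < 1? YES.
Since P[∪ A_i] ≤ 1/3 < 1, the complement has P[∩ A_i^c] ≥ 1 − 1/3 = 2/3 > 0, so some outcome avoids every A_i.

40·p = 1/3 ≈ 0.33333; existence CERTIFIED by the union bound.


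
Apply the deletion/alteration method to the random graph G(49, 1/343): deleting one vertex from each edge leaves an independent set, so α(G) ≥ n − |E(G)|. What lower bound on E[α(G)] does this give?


E[|E(G)|] = C(49, 2)·p = 1176 · (1/343) = 24/7.
E[α(G)] ≥ n − E[|E(G)|] = 49 − 24/7 = 319/7.
Numerically: ≈ 45.571429.
(This is only a lower bound; the true E[α(G)] may be larger.)

E[α(G)] ≥ 319/7 ≈ 45.571429.


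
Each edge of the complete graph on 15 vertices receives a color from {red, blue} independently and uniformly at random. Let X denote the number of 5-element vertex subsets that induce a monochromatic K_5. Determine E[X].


Let X = Σ_S X_S over the C(15, 5) = 3003 subsets S of size 5, where X_S = 1 if the K_5 on S is monochromatic.
For a fixed S, the K_5 on S has C(5, 2) = 10 edges. P[all 10 edges red] = (1/2)^10, and likewise for blue, so P[monochromatic] = 2·(1/2)^10 = 2^{1 − 10} = 1/512.
By linearity: E[X] = C(15, 5) · 2^{1 − 10} = 3003 · 1/512 = 3003/512.
Numerically: E[X] ≈ 5.865.

E[X] = C(15,5)·2^(1−C(5,2)) = 3003/512 ≈ 5.865.


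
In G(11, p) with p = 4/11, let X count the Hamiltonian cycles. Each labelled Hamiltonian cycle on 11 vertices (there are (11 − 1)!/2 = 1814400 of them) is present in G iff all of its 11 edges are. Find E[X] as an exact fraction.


K_11 has (11 − 1)!/2 = 1814400 labelled Hamiltonian cycles.
For each such Hamiltonian cycle H, let X_H = 1 if all 11 edges of H are present in G. Then P[X_H = 1] = p^{11} = (4/11)^{11} = 4194304/285311670611.
Summing the indicators: E[X] = Σ_H E[X_H] = 1814400 · p^{11} = 1814400 · 4194304/285311670611 = 7610145177600/285311670611.
Numerically: E[X] ≈ 26.6731.

E[X] = 1814400 · (4/11)^{11} = 7610145177600/285311670611 ≈ 26.6731.


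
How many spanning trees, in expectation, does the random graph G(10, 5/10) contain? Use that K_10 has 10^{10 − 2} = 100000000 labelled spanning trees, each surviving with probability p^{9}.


K_10 has 10^{10 − 2} = 100000000 labelled spanning trees.
For each such spanning tree H, let X_H = 1 if all 9 edges of H are present in G. Then P[X_H = 1] = p^{9} = (1/2)^{9} = 1/512.
Summing the indicators: E[X] = Σ_H E[X_H] = 100000000 · p^{9} = 100000000 · 1/512 = 390625/2.
Numerically: E[X] ≈ 195312.

E[X] = 100000000 · (1/2)^{9} = 390625/2 ≈ 195312.


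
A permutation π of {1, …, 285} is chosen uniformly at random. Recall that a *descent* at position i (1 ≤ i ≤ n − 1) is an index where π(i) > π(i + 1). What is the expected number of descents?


Write X = Σ X_I over i = 1, …, 284, with X_I the indicator of one descent.
There are 284 indicators.
For each fixed i, the pair (π(i), π(i+1)) is a uniformly random ordered pair of distinct values from {1, …, 285}; by symmetry P[π(i) > π(i+1)] = 1/2.
By linearity: E[X] = 284 · (1/2) = (285 − 1) · (1/2) = 142 ≈ 142.00000.

E[X] = 142 = 142.00000.


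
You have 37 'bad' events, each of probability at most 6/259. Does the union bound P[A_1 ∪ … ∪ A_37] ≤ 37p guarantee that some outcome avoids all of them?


Union bound: P[∪_{i=1}^{37} A_i] ≤ Σ_i P[A_i] ≤ 37·p = 37·(6/259) = 6/7.
Numerically: 6/7 ≈ 0.857143.
Is 6/7 < 1? YES.
Since P[∪ A_i] ≤ 6/7 < 1, the complement has P[∩ A_i^c] ≥ 1 − 6/7 = 1/7 > 0, so some outcome avoids every A_i.

37·p = 6/7 ≈ 0.857143; existence CERTIFIED by the union bound.


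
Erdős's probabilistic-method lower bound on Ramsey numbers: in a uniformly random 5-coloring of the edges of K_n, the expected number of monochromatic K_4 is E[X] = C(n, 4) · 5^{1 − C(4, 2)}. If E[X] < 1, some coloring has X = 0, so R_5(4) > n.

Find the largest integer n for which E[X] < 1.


We need C(n, 4) · 5^{1 − 6} < 1, i.e. C(n, 4) < 5^{6 − 1} = 3125.
Check values of n near the boundary:
  n = 13: C(13, 4) = 715; 715 < 3125? YES
  n = 14: C(14, 4) = 1001; 1001 < 3125? YES
  n = 15: C(15, 4) = 1365; 1365 < 3125? YES
  n = 16: C(16, 4) = 1820; 1820 < 3125? YES
  n = 17: C(17, 4) = 2380; 2380 < 3125? YES
  n = 18: C(18, 4) = 3060; 3060 < 3125? YES
  n = 19: C(19, 4) = 3876; 3876 < 3125? NO
  n = 20: C(20, 4) = 4845; 4845 < 3125? NO
The largest n with C(n, 4) < 3125 is n = 18 (where E[X] = 612/625 ≈ 0.97920). Hence R_5(4) > 18, i.e. R_5(4) ≥ 19.

Largest n = 18; hence R_5(4) > 18.


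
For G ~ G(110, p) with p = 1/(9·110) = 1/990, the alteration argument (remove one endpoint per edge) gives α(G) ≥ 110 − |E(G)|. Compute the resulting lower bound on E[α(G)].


E[|E(G)|] = C(110, 2)·p = 5995 · (1/990) = 109/18.
E[α(G)] ≥ n − E[|E(G)|] = 110 − 109/18 = 1871/18.
Numerically: ≈ 103.944.
(This is only a lower bound; the true E[α(G)] may be larger.)

E[α(G)] ≥ 1871/18 ≈ 103.944.


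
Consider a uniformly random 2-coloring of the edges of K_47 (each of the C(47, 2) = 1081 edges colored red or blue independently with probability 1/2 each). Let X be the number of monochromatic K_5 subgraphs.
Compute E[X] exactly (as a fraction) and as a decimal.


Let X = Σ_S X_S over the C(47, 5) = 1533939 subsets S of size 5, where X_S = 1 if the K_5 on S is monochromatic.
For a fixed S, the K_5 on S has C(5, 2) = 10 edges. P[all 10 edges red] = (1/2)^10, and likewise for blue, so P[monochromatic] = 2·(1/2)^10 = 2^{1 − 10} = 1/512.
Summing: E[X] = C(47, 5) · 2^{1 − 10} = 1533939 · 1/512 = 1533939/512.
Numerically: E[X] ≈ 2995.975.

E[X] = C(47,5)·2^(1−C(5,2)) = 1533939/512 ≈ 2995.975.


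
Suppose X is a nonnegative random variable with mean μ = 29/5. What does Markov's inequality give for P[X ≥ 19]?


μ = E[X] = 29/5, a = 19.
Markov: P[X ≥ 19] ≤ μ/a = (29/5)/19 = 29/95.
Numerically: ≈ 0.305263.
(Since a = 19 > μ = 5.800000, the bound 29/95 is < 1 and informative.)

P[X ≥ 19] ≤ 29/95 ≈ 0.305263.


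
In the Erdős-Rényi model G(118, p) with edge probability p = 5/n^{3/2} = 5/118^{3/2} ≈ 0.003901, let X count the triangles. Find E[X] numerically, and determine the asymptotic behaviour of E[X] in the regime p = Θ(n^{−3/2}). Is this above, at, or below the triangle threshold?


Number of potential triangles: C(118, 3) = 266916.
Each occurs with probability p³ ≈ (0.003901)³ ≈ 5.935277e-08.
By linearity: E[X] = C(118, 3)·p³ ≈ 266916 · 5.935277e-08 ≈ 0.0158.
Since α = 3/2 > 1, p = c/n^{3/2} = o(1/n) is below the triangle threshold p ~ 1/n. Asymptotically E[X] ~ (c³/6)·n^{3(1−α)} = (5³/6)·n^{-1.5} → 0, so by Markov's inequality G has no triangles w.h.p.

E[X] ≈ 0.0158; in regime p = Θ(1/n^{3/2}) E[X] tends to 0 (below the triangle threshold p ~ 1/n).


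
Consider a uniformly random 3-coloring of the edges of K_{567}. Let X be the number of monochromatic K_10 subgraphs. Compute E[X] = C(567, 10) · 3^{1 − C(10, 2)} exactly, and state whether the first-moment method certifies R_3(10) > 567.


E[X] = C(567, 10) · 3^{1 − 45} = 873787071273467749398 · 3^{−44} = 873787071273467749398/984770902183611232881.
As a reduced fraction: E[X] = 10787494707079848758/12157665459056928801 ≈ 0.8873.
Is E[X] < 1? YES.
Since E[X] < 1, there exists a 3-coloring of K_{567} with no monochromatic K_10; hence R_3(10) > 567.

E[X] = 10787494707079848758/12157665459056928801 ≈ 0.8873; E[X] < 1, so R_3(10) > 567.


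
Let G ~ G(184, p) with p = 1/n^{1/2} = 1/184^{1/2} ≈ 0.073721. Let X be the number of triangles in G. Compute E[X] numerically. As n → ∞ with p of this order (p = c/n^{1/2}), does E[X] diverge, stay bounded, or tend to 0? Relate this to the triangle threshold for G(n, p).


Number of potential triangles: C(184, 3) = 1021384.
Each occurs with probability p³ ≈ (0.073721)³ ≈ 4.0065749e-04.
By linearity: E[X] = C(184, 3)·p³ ≈ 1021384 · 4.0065749e-04 ≈ 409.22515.
Since α = 1/2 < 1, p = c/n^{1/2} ≫ 1/n is above the triangle threshold p ~ 1/n. Asymptotically E[X] ~ (c³/6)·n^{3(1−α)} = (1³/6)·n^{1.5} → ∞; triangles are abundant w.h.p.

E[X] ≈ 409.22515; in regime p = Θ(1/n^{1/2}) E[X] diverges (above the triangle threshold p ~ 1/n).


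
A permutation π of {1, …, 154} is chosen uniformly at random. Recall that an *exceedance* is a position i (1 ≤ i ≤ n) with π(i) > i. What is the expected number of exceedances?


Write X = Σ_{i=1}^{154} X_i, where X_i = 1_{π(i) > i}.
For each fixed i, π(i) is uniform over {1, …, 154} (marginal of a uniform permutation), so P[π(i) > i] = (n − i)/n. Summing: Σ_{i=1}^{154} (n − i)/n = (0 + 1 + … + 153)/154 = 154(154 − 1)/(2·154) = (154 − 1)/2.
Hence E[X] = Σ_{i=1}^{154} (154 − i)/154 = 153/2 ≈ 76.50000.

E[X] = 153/2 = 76.50000.


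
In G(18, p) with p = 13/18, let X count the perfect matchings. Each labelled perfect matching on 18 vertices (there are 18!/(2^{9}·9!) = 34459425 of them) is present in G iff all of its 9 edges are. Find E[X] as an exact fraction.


K_18 has 18!/(2^{9}·9!) = 34459425 labelled perfect matchings.
For each such perfect matching H, let X_H = 1 if all 9 edges of H are present in G. Then P[X_H = 1] = p^{9} = (13/18)^{9} = 10604499373/198359290368.
By linearity: E[X] = Σ_H E[X_H] = 34459425 · p^{9} = 34459425 · 10604499373/198359290368 = 4511419145758525/2448880128.
Numerically: E[X] ≈ 1.842e+06.

E[X] = 34459425 · (13/18)^{9} = 4511419145758525/2448880128 ≈ 1.842e+06.


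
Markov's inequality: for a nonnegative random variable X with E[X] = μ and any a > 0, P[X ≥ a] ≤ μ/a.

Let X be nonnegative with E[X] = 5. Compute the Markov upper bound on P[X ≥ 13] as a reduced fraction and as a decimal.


μ = E[X] = 5, a = 13.
Markov: P[X ≥ 13] ≤ μ/a = (5)/13 = 5/13.
Numerically: ≈ 0.385.
(Since a = 13 > μ = 5.000, the bound 5/13 is < 1 and informative.)

P[X ≥ 13] ≤ 5/13 ≈ 0.385.


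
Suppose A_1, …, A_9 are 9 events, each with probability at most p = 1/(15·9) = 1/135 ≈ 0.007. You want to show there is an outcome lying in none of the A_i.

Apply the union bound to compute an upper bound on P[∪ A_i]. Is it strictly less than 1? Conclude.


Union bound: P[∪_{i=1}^{9} A_i] ≤ Σ_i P[A_i] ≤ 9·p = 9·(1/135) = 1/15.
Numerically: 1/15 ≈ 0.067.
Is 1/15 < 1? YES.
Since P[∪ A_i] ≤ 1/15 < 1, the complement has P[∩ A_i^c] ≥ 1 − 1/15 = 14/15 > 0, so some outcome avoids every A_i.

9·p = 1/15 ≈ 0.067; existence CERTIFIED by the union bound.


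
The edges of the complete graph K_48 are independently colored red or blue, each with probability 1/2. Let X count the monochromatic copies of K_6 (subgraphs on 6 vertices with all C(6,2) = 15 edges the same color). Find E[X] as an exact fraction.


Let X = Σ_S X_S over the C(48, 6) = 12271512 subsets S of size 6, where X_S = 1 if the K_6 on S is monochromatic.
For a fixed S, the K_6 on S has C(6, 2) = 15 edges. P[all 15 edges red] = (1/2)^15, and likewise for blue, so P[monochromatic] = 2·(1/2)^15 = 2^{1 − 15} = 1/16384.
By linearity of expectation: E[X] = C(48, 6) · 2^{1 − 15} = 12271512 · 1/16384 = 1533939/2048.
Numerically: E[X] ≈ 748.9937.

E[X] = C(48,6)·2^(1−C(6,2)) = 1533939/2048 ≈ 748.9937.


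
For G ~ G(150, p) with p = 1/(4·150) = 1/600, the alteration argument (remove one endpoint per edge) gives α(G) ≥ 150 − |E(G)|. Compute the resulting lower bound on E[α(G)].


E[|E(G)|] = C(150, 2)·p = 11175 · (1/600) = 149/8.
E[α(G)] ≥ n − E[|E(G)|] = 150 − 149/8 = 1051/8.
Numerically: ≈ 131.375.
(This is only a lower bound; the true E[α(G)] may be larger.)

E[α(G)] ≥ 1051/8 ≈ 131.375.


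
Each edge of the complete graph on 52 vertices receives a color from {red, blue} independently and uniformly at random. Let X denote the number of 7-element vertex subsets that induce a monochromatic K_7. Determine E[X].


Let X = Σ_S X_S over the C(52, 7) = 133784560 subsets S of size 7, where X_S = 1 if the K_7 on S is monochromatic.
For a fixed S, the K_7 on S has C(7, 2) = 21 edges. P[all 21 edges red] = (1/2)^21, and likewise for blue, so P[monochromatic] = 2·(1/2)^21 = 2^{1 − 21} = 1/1048576.
Summing: E[X] = C(52, 7) · 2^{1 − 21} = 133784560 · 1/1048576 = 8361535/65536.
Numerically: E[X] ≈ 127.586899.

E[X] = C(52,7)·2^(1−C(7,2)) = 8361535/65536 ≈ 127.586899.


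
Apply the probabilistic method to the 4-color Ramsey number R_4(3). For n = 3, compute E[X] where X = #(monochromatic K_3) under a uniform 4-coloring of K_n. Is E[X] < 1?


E[X] = C(3, 3) · 4^{1 − 3} = 1 · 4^{−2} = 1/16.
As a reduced fraction: E[X] = 1/16 ≈ 0.062.
Is E[X] < 1? YES.
Since E[X] < 1, there exists a 4-coloring of K_{3} with no monochromatic K_3; hence R_4(3) > 3.

E[X] = 1/16 ≈ 0.062; E[X] < 1, so R_4(3) > 3.


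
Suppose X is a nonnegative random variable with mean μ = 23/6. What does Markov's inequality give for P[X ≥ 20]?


μ = E[X] = 23/6, a = 20.
Markov: P[X ≥ 20] ≤ μ/a = (23/6)/20 = 23/120.
Numerically: ≈ 0.192.
(Since a = 20 > μ = 3.833, the bound 23/120 is < 1 and informative.)

P[X ≥ 20] ≤ 23/120 ≈ 0.192.


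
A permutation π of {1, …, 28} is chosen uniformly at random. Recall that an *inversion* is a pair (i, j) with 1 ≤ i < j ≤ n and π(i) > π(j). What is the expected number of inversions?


Write X = Σ X_I over the C(28, 2) = 378 pairs i < j, with X_I the indicator of one inversion.
There are 378 indicators.
For each fixed pair i < j, the values π(i) and π(j) are two distinct elements of {1, …, 28} in uniformly random order; by symmetry P[π(i) > π(j)] = 1/2.
By linearity: E[X] = 378 · (1/2) = C(28, 2) · (1/2) = 378/2 = 189 ≈ 189.0000.

E[X] = 189 = 189.0000.


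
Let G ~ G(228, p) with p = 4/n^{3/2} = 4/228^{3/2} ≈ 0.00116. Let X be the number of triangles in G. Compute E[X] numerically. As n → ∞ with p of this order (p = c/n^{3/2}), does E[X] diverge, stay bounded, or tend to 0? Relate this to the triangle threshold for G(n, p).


Number of potential triangles: C(228, 3) = 1949476.
Each occurs with probability p³ ≈ (0.00116)³ ≈ 1.56846e-09.
By linearity: E[X] = C(228, 3)·p³ ≈ 1949476 · 1.56846e-09 ≈ 0.003.
Since α = 3/2 > 1, p = c/n^{3/2} = o(1/n) is below the triangle threshold p ~ 1/n. Asymptotically E[X] ~ (c³/6)·n^{3(1−α)} = (4³/6)·n^{-1.5} → 0, so by Markov's inequality G has no triangles w.h.p.

E[X] ≈ 0.003; in regime p = Θ(1/n^{3/2}) E[X] tends to 0 (below the triangle threshold p ~ 1/n).


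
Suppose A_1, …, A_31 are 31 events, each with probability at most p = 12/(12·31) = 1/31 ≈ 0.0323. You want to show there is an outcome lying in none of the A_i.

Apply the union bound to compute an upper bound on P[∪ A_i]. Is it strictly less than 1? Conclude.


Union bound: P[∪_{i=1}^{31} A_i] ≤ Σ_i P[A_i] ≤ 31·p = 31·(1/31) = 1.
Numerically: 1 ≈ 1.0000.
Is 1 < 1? NO.
Since the bound 1 is ≥ 1, the union bound is uninformative here; it does NOT by itself certify existence.

31·p = 1 ≈ 1.0000; existence NOT certified by the union bound.


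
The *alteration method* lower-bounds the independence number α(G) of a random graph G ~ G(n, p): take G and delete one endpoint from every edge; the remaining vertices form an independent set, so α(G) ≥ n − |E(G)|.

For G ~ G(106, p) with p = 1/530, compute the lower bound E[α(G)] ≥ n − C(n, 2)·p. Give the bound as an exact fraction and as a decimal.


E[|E(G)|] = C(106, 2)·p = 5565 · (1/530) = 21/2.
E[α(G)] ≥ n − E[|E(G)|] = 106 − 21/2 = 191/2.
Numerically: ≈ 95.50000.
(This is only a lower bound; the true E[α(G)] may be larger.)

E[α(G)] ≥ 191/2 ≈ 95.50000.


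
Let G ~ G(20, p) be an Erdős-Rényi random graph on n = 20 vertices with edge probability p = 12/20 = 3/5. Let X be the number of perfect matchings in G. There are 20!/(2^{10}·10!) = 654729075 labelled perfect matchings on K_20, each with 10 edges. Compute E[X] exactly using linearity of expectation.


K_20 has 20!/(2^{10}·10!) = 654729075 labelled perfect matchings.
For each such perfect matching H, let X_H = 1 if all 10 edges of H are present in G. Then P[X_H = 1] = p^{10} = (3/5)^{10} = 59049/9765625.
By linearity of expectation: E[X] = Σ_H E[X_H] = 654729075 · p^{10} = 654729075 · 59049/9765625 = 1546443885987/390625.
Numerically: E[X] ≈ 3.9589e+06.

E[X] = 654729075 · (3/5)^{10} = 1546443885987/390625 ≈ 3.9589e+06.


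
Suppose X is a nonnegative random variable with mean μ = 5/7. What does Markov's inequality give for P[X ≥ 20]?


μ = E[X] = 5/7, a = 20.
Markov: P[X ≥ 20] ≤ μ/a = (5/7)/20 = 1/28.
Numerically: ≈ 0.03571.
(Since a = 20 > μ = 0.71429, the bound 1/28 is < 1 and informative.)

P[X ≥ 20] ≤ 1/28 ≈ 0.03571.


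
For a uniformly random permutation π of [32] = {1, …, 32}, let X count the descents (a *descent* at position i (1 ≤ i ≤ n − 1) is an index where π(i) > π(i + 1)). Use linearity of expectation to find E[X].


Write X = Σ X_I over i = 1, …, 31, with X_I the indicator of one descent.
There are 31 indicators.
For each fixed i, the pair (π(i), π(i+1)) is a uniformly random ordered pair of distinct values from {1, …, 32}; by symmetry P[π(i) > π(i+1)] = 1/2.
By linearity: E[X] = 31 · (1/2) = (32 − 1) · (1/2) = 31/2 ≈ 15.50000.

E[X] = 31/2 = 15.50000.


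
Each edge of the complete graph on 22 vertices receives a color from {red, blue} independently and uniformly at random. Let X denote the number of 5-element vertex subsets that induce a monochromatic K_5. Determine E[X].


Let X = Σ_S X_S over the C(22, 5) = 26334 subsets S of size 5, where X_S = 1 if the K_5 on S is monochromatic.
For a fixed S, the K_5 on S has C(5, 2) = 10 edges. P[all 10 edges red] = (1/2)^10, and likewise for blue, so P[monochromatic] = 2·(1/2)^10 = 2^{1 − 10} = 1/512.
Summing: E[X] = C(22, 5) · 2^{1 − 10} = 26334 · 1/512 = 13167/256.
Numerically: E[X] ≈ 51.434.

E[X] = C(22,5)·2^(1−C(5,2)) = 13167/256 ≈ 51.434.


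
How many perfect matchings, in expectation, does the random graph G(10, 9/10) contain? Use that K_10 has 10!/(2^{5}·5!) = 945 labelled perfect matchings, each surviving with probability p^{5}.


K_10 has 10!/(2^{5}·5!) = 945 labelled perfect matchings.
For each such perfect matching H, let X_H = 1 if all 5 edges of H are present in G. Then P[X_H = 1] = p^{5} = (9/10)^{5} = 59049/100000.
Summing the indicators: E[X] = Σ_H E[X_H] = 945 · p^{5} = 945 · 59049/100000 = 11160261/20000.
Numerically: E[X] ≈ 558.

E[X] = 945 · (9/10)^{5} = 11160261/20000 ≈ 558.


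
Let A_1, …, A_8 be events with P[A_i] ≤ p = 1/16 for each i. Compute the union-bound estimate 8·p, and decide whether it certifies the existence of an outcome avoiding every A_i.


Union bound: P[∪_{i=1}^{8} A_i] ≤ Σ_i P[A_i] ≤ 8·p = 8·(1/16) = 1/2.
Numerically: 1/2 ≈ 0.500.
Is 1/2 < 1? YES.
Since P[∪ A_i] ≤ 1/2 < 1, the complement has P[∩ A_i^c] ≥ 1 − 1/2 = 1/2 > 0, so some outcome avoids every A_i.

8·p = 1/2 ≈ 0.500; existence CERTIFIED by the union bound.


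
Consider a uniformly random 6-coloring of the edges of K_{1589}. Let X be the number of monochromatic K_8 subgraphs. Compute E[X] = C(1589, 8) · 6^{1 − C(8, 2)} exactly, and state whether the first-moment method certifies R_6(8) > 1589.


E[X] = C(1589, 8) · 6^{1 − 28} = 990389025825605844438 · 6^{−27} = 990389025825605844438/1023490369077469249536.
As a reduced fraction: E[X] = 165064837637600974073/170581728179578208256 ≈ 0.968.
Is E[X] < 1? YES.
Since E[X] < 1, there exists a 6-coloring of K_{1589} with no monochromatic K_8; hence R_6(8) > 1589.

E[X] = 165064837637600974073/170581728179578208256 ≈ 0.968; E[X] < 1, so R_6(8) > 1589.


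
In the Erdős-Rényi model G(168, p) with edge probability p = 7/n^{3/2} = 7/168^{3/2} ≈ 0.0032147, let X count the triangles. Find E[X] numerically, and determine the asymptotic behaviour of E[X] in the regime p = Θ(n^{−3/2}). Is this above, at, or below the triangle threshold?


Number of potential triangles: C(168, 3) = 776216.
Each occurs with probability p³ ≈ (0.0032147)³ ≈ 3.3220208e-08.
By linearity: E[X] = C(168, 3)·p³ ≈ 776216 · 3.3220208e-08 ≈ 0.02579.
Since α = 3/2 > 1, p = c/n^{3/2} = o(1/n) is below the triangle threshold p ~ 1/n. Asymptotically E[X] ~ (c³/6)·n^{3(1−α)} = (7³/6)·n^{-1.5} → 0, so by Markov's inequality G has no triangles w.h.p.

E[X] ≈ 0.02579; in regime p = Θ(1/n^{3/2}) E[X] tends to 0 (below the triangle threshold p ~ 1/n).


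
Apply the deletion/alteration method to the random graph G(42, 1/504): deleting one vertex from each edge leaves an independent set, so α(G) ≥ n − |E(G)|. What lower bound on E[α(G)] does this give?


E[|E(G)|] = C(42, 2)·p = 861 · (1/504) = 41/24.
E[α(G)] ≥ n − E[|E(G)|] = 42 − 41/24 = 967/24.
Numerically: ≈ 40.292.
(This is only a lower bound; the true E[α(G)] may be larger.)

E[α(G)] ≥ 967/24 ≈ 40.292.


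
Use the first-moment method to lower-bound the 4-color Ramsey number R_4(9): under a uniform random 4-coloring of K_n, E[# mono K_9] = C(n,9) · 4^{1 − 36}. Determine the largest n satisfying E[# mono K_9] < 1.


We need C(n, 9) · 4^{1 − 36} < 1, i.e. C(n, 9) < 4^{36 − 1} = 1180591620717411303424.
Check values of n near the boundary:
  n = 908: C(908, 9) = 1111058428637338083100; 1111058428637338083100 < 1180591620717411303424? YES
  n = 909: C(909, 9) = 1122169012923711463931; 1122169012923711463931 < 1180591620717411303424? YES
  n = 910: C(910, 9) = 1133378248346922788210; 1133378248346922788210 < 1180591620717411303424? YES
  n = 911: C(911, 9) = 1144686900492291197405; 1144686900492291197405 < 1180591620717411303424? YES
  n = 912: C(912, 9) = 1156095740032081475120; 1156095740032081475120 < 1180591620717411303424? YES
  n = 913: C(913, 9) = 1167605542753639808390; 1167605542753639808390 < 1180591620717411303424? YES
  n = 914: C(914, 9) = 1179217089587653905932; 1179217089587653905932 < 1180591620717411303424? YES
  n = 915: C(915, 9) = 1190931166636537885130; 1190931166636537885130 < 1180591620717411303424? NO
  n = 916: C(916, 9) = 1202748565202942340440; 1202748565202942340440 < 1180591620717411303424? NO
  n = 917: C(917, 9) = 1214670081818390006810; 1214670081818390006810 < 1180591620717411303424? NO
The largest n with C(n, 9) < 1180591620717411303424 is n = 914 (where E[X] = 294804272396913476483/295147905179352825856 ≈ 0.9988). Hence R_4(9) > 914, i.e. R_4(9) ≥ 915.

Largest n = 914; hence R_4(9) > 914.
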